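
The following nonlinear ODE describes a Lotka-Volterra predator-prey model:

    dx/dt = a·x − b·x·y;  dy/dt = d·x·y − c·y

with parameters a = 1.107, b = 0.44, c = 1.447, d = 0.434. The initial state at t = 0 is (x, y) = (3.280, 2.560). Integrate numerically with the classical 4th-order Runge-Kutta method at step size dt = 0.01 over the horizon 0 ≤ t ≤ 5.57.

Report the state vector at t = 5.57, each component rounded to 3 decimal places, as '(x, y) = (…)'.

t=0.000: state=(3.280, 2.560)
step 1 (dt=0.01): k1=(-0.064, -0.060), k2=(-0.063, -0.060), k3=(-0.063, -0.060), k4=(-0.063, -0.061); state += dt/6·(k1+2k2+2k3+k4)
t=0.010: state=(3.279, 2.559)
t=0.020: state=(3.279, 2.559)
t=0.030: state=(3.278, 2.558)
continuing one RK4 step at a time; state shown every 20 steps (Δt=0.2):
t=0.200: state=(3.269, 2.547)
t=0.400: state=(3.262, 2.532)
t=0.600: state=(3.260, 2.516)
t=0.800: state=(3.263, 2.500)
t=1.000: state=(3.269, 2.485)
t=1.200: state=(3.280, 2.472)
t=1.400: state=(3.295, 2.462)
t=1.600: state=(3.311, 2.455)
t=1.800: state=(3.329, 2.452)
t=2.000: state=(3.348, 2.453)
t=2.200: state=(3.366, 2.458)
t=2.400: state=(3.382, 2.467)
t=2.600: state=(3.395, 2.479)
t=2.800: state=(3.404, 2.493)
t=3.000: state=(3.409, 2.508)
t=3.200: state=(3.408, 2.525)
t=3.400: state=(3.403, 2.541)
t=3.600: state=(3.394, 2.555)
t=3.800: state=(3.380, 2.567)
t=4.000: state=(3.364, 2.575)
t=4.200: state=(3.346, 2.580)
t=4.400: state=(3.327, 2.580)
t=4.600: state=(3.308, 2.577)
t=4.800: state=(3.292, 2.569)
t=5.000: state=(3.278, 2.558)
t=5.200: state=(3.268, 2.544)
t=5.400: state=(3.262, 2.529)
t=5.570: state=(3.260, 2.515)

(x, y) = (3.260, 2.515)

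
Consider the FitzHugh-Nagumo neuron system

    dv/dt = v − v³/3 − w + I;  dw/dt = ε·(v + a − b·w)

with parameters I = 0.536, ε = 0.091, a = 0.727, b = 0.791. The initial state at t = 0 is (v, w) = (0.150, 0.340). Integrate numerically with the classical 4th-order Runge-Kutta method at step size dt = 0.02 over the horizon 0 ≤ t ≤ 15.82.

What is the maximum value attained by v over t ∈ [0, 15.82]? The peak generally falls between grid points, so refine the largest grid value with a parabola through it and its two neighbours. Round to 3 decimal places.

t=0.000: state=(0.150, 0.340)
step 1 (dt=0.02): k1=(0.345, 0.055), k2=(0.348, 0.056), k3=(0.348, 0.056), k4=(0.351, 0.056); state += dt/6·(k1+2k2+2k3+k4)
t=0.020: state=(0.157, 0.341)
t=0.040: state=(0.164, 0.342)
t=0.060: state=(0.171, 0.343)
continuing one RK4 step at a time; state shown every 50 steps (Δt=1):
t=1.000: state=(0.663, 0.414)
t=2.000: state=(1.352, 0.539)
t=3.000: state=(1.610, 0.699)
t=4.000: state=(1.588, 0.855)
t=5.000: state=(1.506, 0.996)
t=6.000: state=(1.407, 1.118)
t=7.000: state=(1.297, 1.223)
t=8.000: state=(1.170, 1.311)
t=9.000: state=(1.014, 1.379)
t=10.000: state=(0.801, 1.428)
t=11.000: state=(0.443, 1.448)
t=12.000: state=(-0.365, 1.420)
t=13.000: state=(-1.689, 1.291)
t=14.000: state=(-1.966, 1.099)
t=15.000: state=(-1.921, 0.916)
t=15.820: state=(-1.869, 0.779)
largest grid value and its neighbours: v(3.260)=1.61709, v(3.280)=1.61712, v(3.300)=1.61708
parabola through these three points peaks at t≈3.277 with v≈1.61712

max v = 1.617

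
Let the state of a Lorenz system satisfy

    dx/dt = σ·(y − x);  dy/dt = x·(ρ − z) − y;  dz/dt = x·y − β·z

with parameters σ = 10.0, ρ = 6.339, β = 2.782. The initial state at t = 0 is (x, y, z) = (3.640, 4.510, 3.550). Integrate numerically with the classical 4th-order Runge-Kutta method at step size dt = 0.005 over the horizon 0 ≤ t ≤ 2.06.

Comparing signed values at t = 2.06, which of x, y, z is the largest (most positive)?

t=0.000: state=(3.640, 4.510, 3.550)
step 1 (dt=0.005): k1=(8.700, 5.642, 6.540), k2=(8.624, 5.629, 6.645), k3=(8.625, 5.627, 6.643), k4=(8.550, 5.612, 6.746); state += dt/6·(k1+2k2+2k3+k4)
t=0.005: state=(3.683, 4.538, 3.583)
t=0.010: state=(3.726, 4.566, 3.617)
t=0.015: state=(3.767, 4.594, 3.653)
continuing one RK4 step at a time; state shown every 20 steps (Δt=0.1):
t=0.100: state=(4.380, 4.995, 4.380)
t=0.200: state=(4.850, 5.156, 5.393)
t=0.300: state=(4.965, 4.889, 6.262)
t=0.400: state=(4.722, 4.337, 6.701)
t=0.500: state=(4.263, 3.764, 6.655)
t=0.600: state=(3.785, 3.350, 6.275)
t=0.700: state=(3.423, 3.140, 5.760)
t=0.800: state=(3.223, 3.104, 5.258)
t=0.900: state=(3.178, 3.202, 4.856)
t=1.000: state=(3.260, 3.394, 4.601)
t=1.100: state=(3.434, 3.643, 4.512)
t=1.200: state=(3.663, 3.904, 4.589)
t=1.300: state=(3.901, 4.126, 4.806)
t=1.400: state=(4.098, 4.260, 5.111)
t=1.500: state=(4.213, 4.276, 5.426)
t=1.600: state=(4.224, 4.183, 5.671)
t=1.700: state=(4.141, 4.022, 5.793)
t=1.800: state=(4.001, 3.849, 5.783)
t=1.900: state=(3.851, 3.709, 5.670)
t=2.000: state=(3.728, 3.627, 5.502)
t=2.060: state=(3.677, 3.608, 5.395)
compare at T: x=3.677, y=3.608, z=5.395

largest component: z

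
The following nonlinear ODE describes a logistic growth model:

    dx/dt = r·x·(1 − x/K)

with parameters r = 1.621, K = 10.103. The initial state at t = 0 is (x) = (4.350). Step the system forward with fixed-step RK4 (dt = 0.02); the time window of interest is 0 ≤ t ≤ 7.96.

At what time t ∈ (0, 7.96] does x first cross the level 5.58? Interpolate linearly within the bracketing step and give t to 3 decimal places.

t=0.000: state=(4.350)
step 1 (dt=0.02): k1=(4.015), k2=(4.024), k3=(4.024), k4=(4.032); state += dt/6·(k1+2k2+2k3+k4)
t=0.020: state=(4.430)
t=0.040: state=(4.511)
t=0.060: state=(4.592)
t=0.300: state=(5.572)
next step: t=0.320: state=(5.653) — x has crossed 5.58
linear interpolation between t=0.300 (5.57186) and t=0.320 (5.65273) → t≈0.302

t = 0.302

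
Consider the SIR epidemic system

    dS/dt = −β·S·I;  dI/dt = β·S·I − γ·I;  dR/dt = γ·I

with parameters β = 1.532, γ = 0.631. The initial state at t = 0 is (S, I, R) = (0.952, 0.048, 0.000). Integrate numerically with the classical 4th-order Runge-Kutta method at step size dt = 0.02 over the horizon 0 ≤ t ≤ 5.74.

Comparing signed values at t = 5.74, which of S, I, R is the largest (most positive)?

t=0.000: state=(0.952, 0.048, 0.000)
step 1 (dt=0.02): k1=(-0.070, 0.040, 0.030), k2=(-0.071, 0.040, 0.031), k3=(-0.071, 0.040, 0.031), k4=(-0.071, 0.040, 0.031); state += dt/6·(k1+2k2+2k3+k4)
t=0.020: state=(0.951, 0.049, 0.001)
t=0.040: state=(0.949, 0.050, 0.001)
t=0.060: state=(0.948, 0.050, 0.002)
continuing one RK4 step at a time; state shown every 10 steps (Δt=0.2):
t=0.200: state=(0.937, 0.057, 0.007)
t=0.400: state=(0.919, 0.066, 0.014)
t=0.600: state=(0.900, 0.077, 0.023)
t=0.800: state=(0.877, 0.089, 0.034)
t=1.000: state=(0.852, 0.103, 0.046)
t=1.200: state=(0.823, 0.117, 0.060)
t=1.400: state=(0.793, 0.132, 0.075)
t=1.600: state=(0.759, 0.147, 0.093)
t=1.800: state=(0.724, 0.163, 0.113)
t=2.000: state=(0.687, 0.179, 0.134)
t=2.200: state=(0.649, 0.193, 0.158)
t=2.400: state=(0.611, 0.206, 0.183)
t=2.600: state=(0.572, 0.218, 0.210)
t=2.800: state=(0.534, 0.228, 0.238)
t=3.000: state=(0.498, 0.235, 0.267)
t=3.200: state=(0.463, 0.240, 0.297)
t=3.400: state=(0.430, 0.243, 0.328)
t=3.600: state=(0.399, 0.243, 0.358)
t=3.800: state=(0.370, 0.241, 0.389)
t=4.000: state=(0.344, 0.237, 0.419)
t=4.200: state=(0.320, 0.231, 0.449)
t=4.400: state=(0.299, 0.224, 0.477)
t=4.600: state=(0.279, 0.216, 0.505)
t=4.800: state=(0.262, 0.207, 0.532)
t=5.000: state=(0.246, 0.197, 0.557)
t=5.200: state=(0.232, 0.187, 0.581)
t=5.400: state=(0.220, 0.176, 0.604)
t=5.600: state=(0.208, 0.166, 0.626)
t=5.740: state=(0.201, 0.159, 0.640)
compare at T: S=0.201, I=0.159, R=0.640

largest component: R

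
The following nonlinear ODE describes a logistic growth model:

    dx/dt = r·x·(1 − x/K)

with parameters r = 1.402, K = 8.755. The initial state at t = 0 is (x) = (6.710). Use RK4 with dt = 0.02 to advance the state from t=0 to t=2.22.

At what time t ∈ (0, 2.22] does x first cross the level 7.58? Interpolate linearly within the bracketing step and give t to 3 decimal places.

t=0.000: state=(6.710)
step 1 (dt=0.02): k1=(2.197), k2=(2.181), k3=(2.181), k4=(2.165); state += dt/6·(k1+2k2+2k3+k4)
t=0.020: state=(6.754)
t=0.040: state=(6.797)
t=0.060: state=(6.839)
continuing one RK4 step at a time; state shown every 5 steps (Δt=0.1):
t=0.100: state=(6.921)
t=0.200: state=(7.116)
t=0.300: state=(7.295)
t=0.400: state=(7.458)
t=0.480: state=(7.577)
next step: t=0.500: state=(7.605) — x has crossed 7.58
linear interpolation between t=0.480 (7.57686) and t=0.500 (7.60516) → t≈0.482

t = 0.482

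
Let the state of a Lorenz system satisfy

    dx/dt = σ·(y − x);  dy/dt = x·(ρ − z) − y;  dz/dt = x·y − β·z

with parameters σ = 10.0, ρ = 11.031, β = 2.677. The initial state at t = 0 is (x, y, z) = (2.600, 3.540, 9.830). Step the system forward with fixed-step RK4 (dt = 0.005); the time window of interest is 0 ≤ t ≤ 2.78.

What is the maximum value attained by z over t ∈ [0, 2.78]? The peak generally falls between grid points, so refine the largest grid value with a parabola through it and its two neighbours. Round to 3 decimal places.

max z = 11.815

t=0.000: state=(2.600, 3.540, 9.830)
step 1 (dt=0.005): k1=(9.400, -0.417, -17.111), k2=(9.155, -0.276, -16.916), k3=(9.164, -0.278, -16.918), k4=(8.928, -0.137, -16.726); state += dt/6·(k1+2k2+2k3+k4)
t=0.005: state=(2.646, 3.539, 9.745)
t=0.010: state=(2.689, 3.539, 9.663)
t=0.015: state=(2.731, 3.540, 9.582)
continuing one RK4 step at a time; state shown every 20 steps (Δt=0.1):
t=0.100: state=(3.249, 3.760, 8.465)
t=0.200: state=(3.792, 4.406, 7.737)
t=0.300: state=(4.506, 5.316, 7.696)
t=0.400: state=(5.365, 6.230, 8.417)
t=0.500: state=(6.123, 6.709, 9.760)
t=0.600: state=(6.419, 6.391, 11.139)
t=0.700: state=(6.078, 5.470, 11.801)
t=0.800: state=(5.346, 4.568, 11.526)
t=0.900: state=(4.652, 4.085, 10.684)
t=1.000: state=(4.258, 4.045, 9.737)
t=1.100: state=(4.218, 4.340, 8.992)
t=1.200: state=(4.477, 4.859, 8.628)
t=1.300: state=(4.942, 5.464, 8.741)
t=1.400: state=(5.463, 5.948, 9.316)
t=1.500: state=(5.842, 6.082, 10.146)
t=1.600: state=(5.903, 5.783, 10.849)
t=1.700: state=(5.632, 5.240, 11.097)
t=1.800: state=(5.195, 4.753, 10.850)
t=1.900: state=(4.811, 4.508, 10.314)
t=2.000: state=(4.615, 4.531, 9.743)
t=2.100: state=(4.639, 4.765, 9.331)
t=2.200: state=(4.846, 5.120, 9.194)
t=2.300: state=(5.154, 5.476, 9.367)
t=2.400: state=(5.449, 5.695, 9.782)
t=2.500: state=(5.612, 5.681, 10.264)
t=2.600: state=(5.579, 5.449, 10.597)
t=2.700: state=(5.380, 5.130, 10.651)
t=2.780: state=(5.172, 4.915, 10.501)
largest grid value and its neighbours: z(0.710)=11.81237, z(0.715)=11.81454, z(0.720)=11.81431
parabola through these three points peaks at t≈0.717 with z≈11.81473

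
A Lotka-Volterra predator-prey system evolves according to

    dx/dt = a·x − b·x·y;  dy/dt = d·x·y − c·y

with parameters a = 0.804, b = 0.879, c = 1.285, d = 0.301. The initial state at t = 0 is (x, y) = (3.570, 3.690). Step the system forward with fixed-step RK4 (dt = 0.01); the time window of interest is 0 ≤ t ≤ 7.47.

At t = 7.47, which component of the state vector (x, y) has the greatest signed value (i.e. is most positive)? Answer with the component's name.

largest component: x

t=0.000: state=(3.570, 3.690)
step 1 (dt=0.01): k1=(-8.709, -0.776), k2=(-8.591, -0.824), k3=(-8.591, -0.823), k4=(-8.474, -0.870); state += dt/6·(k1+2k2+2k3+k4)
t=0.010: state=(3.484, 3.682)
t=0.020: state=(3.401, 3.673)
t=0.030: state=(3.319, 3.663)
continuing one RK4 step at a time; state shown every 25 steps (Δt=0.25):
t=0.250: state=(2.016, 3.279)
t=0.500: state=(1.280, 2.683)
t=0.750: state=(0.925, 2.111)
t=1.000: state=(0.751, 1.629)
t=1.250: state=(0.671, 1.246)
t=1.500: state=(0.645, 0.949)
t=1.750: state=(0.657, 0.723)
t=2.000: state=(0.699, 0.552)
t=2.250: state=(0.769, 0.423)
t=2.500: state=(0.866, 0.326)
t=2.750: state=(0.994, 0.253)
t=3.000: state=(1.157, 0.199)
t=3.250: state=(1.360, 0.159)
t=3.500: state=(1.611, 0.129)
t=3.750: state=(1.920, 0.107)
t=4.000: state=(2.297, 0.091)
t=4.250: state=(2.757, 0.079)
t=4.500: state=(3.315, 0.072)
t=4.750: state=(3.991, 0.069)
t=5.000: state=(4.806, 0.070)
t=5.250: state=(5.784, 0.075)
t=5.500: state=(6.948, 0.088)
t=5.750: state=(8.312, 0.113)
t=6.000: state=(9.866, 0.162)
t=6.250: state=(11.527, 0.263)
t=6.500: state=(13.027, 0.482)
t=6.750: state=(13.681, 0.963)
t=7.000: state=(12.336, 1.888)
t=7.250: state=(8.744, 3.055)
t=7.470: state=(5.395, 3.662)
compare at T: x=5.395, y=3.662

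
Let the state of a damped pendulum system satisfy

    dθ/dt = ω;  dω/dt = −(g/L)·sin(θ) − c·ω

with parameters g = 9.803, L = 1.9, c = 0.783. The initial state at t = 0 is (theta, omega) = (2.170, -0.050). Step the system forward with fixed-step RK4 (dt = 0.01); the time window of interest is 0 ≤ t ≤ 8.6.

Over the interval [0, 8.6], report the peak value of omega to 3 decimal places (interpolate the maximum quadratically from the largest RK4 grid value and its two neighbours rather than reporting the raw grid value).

max omega = 1.701

t=0.000: state=(2.170, -0.050)
step 1 (dt=0.01): k1=(-0.050, -4.221), k2=(-0.071, -4.206), k3=(-0.071, -4.206), k4=(-0.092, -4.191); state += dt/6·(k1+2k2+2k3+k4)
t=0.010: state=(2.169, -0.092)
t=0.020: state=(2.168, -0.134)
t=0.030: state=(2.167, -0.175)
continuing one RK4 step at a time; state shown every 50 steps (Δt=0.5):
t=0.500: state=(1.654, -1.972)
t=1.000: state=(0.324, -2.985)
t=1.500: state=(-0.833, -1.292)
t=2.000: state=(-0.905, 0.876)
t=2.500: state=(-0.184, 1.692)
t=3.000: state=(0.470, 0.712)
t=3.500: state=(0.478, -0.597)
t=4.000: state=(0.040, -0.946)
t=4.500: state=(-0.293, -0.289)
t=5.000: state=(-0.241, 0.426)
t=5.500: state=(0.023, 0.509)
t=6.000: state=(0.179, 0.079)
t=6.500: state=(0.114, -0.287)
t=7.000: state=(-0.039, -0.261)
t=7.500: state=(-0.105, 0.006)
t=8.000: state=(-0.049, 0.181)
t=8.500: state=(0.036, 0.126)
t=8.600: state=(0.047, 0.096)
largest grid value and its neighbours: omega(2.440)=1.69989, omega(2.450)=1.70069, omega(2.460)=1.70065
parabola through these three points peaks at t≈2.454 with omega≈1.70078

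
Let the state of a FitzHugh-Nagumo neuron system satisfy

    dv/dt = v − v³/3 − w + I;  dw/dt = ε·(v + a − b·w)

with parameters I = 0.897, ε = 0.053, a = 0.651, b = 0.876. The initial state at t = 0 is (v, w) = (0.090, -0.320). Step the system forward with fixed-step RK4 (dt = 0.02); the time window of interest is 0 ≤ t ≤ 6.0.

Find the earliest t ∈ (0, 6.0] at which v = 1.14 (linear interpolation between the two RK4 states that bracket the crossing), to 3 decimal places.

t=0.000: state=(0.090, -0.320)
step 1 (dt=0.02): k1=(1.307, 0.054), k2=(1.319, 0.055), k3=(1.319, 0.055), k4=(1.332, 0.055); state += dt/6·(k1+2k2+2k3+k4)
t=0.020: state=(0.116, -0.319)
t=0.040: state=(0.143, -0.318)
t=0.060: state=(0.171, -0.317)
continuing one RK4 step at a time; state shown every 10 steps (Δt=0.2):
t=0.200: state=(0.377, -0.308)
t=0.400: state=(0.713, -0.292)
t=0.600: state=(1.078, -0.273)
t=0.620: state=(1.115, -0.271)
next step: t=0.640: state=(1.151, -0.269) — v has crossed 1.14
linear interpolation between t=0.620 (1.11482) and t=0.640 (1.15112) → t≈0.634

t = 0.634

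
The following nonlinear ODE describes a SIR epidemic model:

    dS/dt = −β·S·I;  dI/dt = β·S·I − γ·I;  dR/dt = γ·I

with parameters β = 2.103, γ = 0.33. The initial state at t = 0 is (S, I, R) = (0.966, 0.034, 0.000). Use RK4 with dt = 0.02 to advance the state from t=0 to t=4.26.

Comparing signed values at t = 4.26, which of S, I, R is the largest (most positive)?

largest component: R

t=0.000: state=(0.966, 0.034, 0.000)
step 1 (dt=0.02): k1=(-0.069, 0.058, 0.011), k2=(-0.070, 0.059, 0.011), k3=(-0.070, 0.059, 0.011), k4=(-0.071, 0.060, 0.012); state += dt/6·(k1+2k2+2k3+k4)
t=0.020: state=(0.965, 0.035, 0.000)
t=0.040: state=(0.963, 0.036, 0.000)
t=0.060: state=(0.962, 0.038, 0.001)
continuing one RK4 step at a time; state shown every 10 steps (Δt=0.2):
t=0.200: state=(0.950, 0.048, 0.003)
t=0.400: state=(0.927, 0.066, 0.006)
t=0.600: state=(0.897, 0.091, 0.012)
t=0.800: state=(0.858, 0.123, 0.019)
t=1.000: state=(0.808, 0.164, 0.028)
t=1.200: state=(0.747, 0.213, 0.040)
t=1.400: state=(0.675, 0.269, 0.056)
t=1.600: state=(0.595, 0.329, 0.076)
t=1.800: state=(0.512, 0.388, 0.100)
t=2.000: state=(0.430, 0.443, 0.127)
t=2.200: state=(0.353, 0.489, 0.158)
t=2.400: state=(0.285, 0.523, 0.191)
t=2.600: state=(0.228, 0.546, 0.227)
t=2.800: state=(0.181, 0.556, 0.263)
t=3.000: state=(0.143, 0.557, 0.300)
t=3.200: state=(0.113, 0.550, 0.337)
t=3.400: state=(0.090, 0.538, 0.372)
t=3.600: state=(0.072, 0.521, 0.407)
t=3.800: state=(0.058, 0.501, 0.441)
t=4.000: state=(0.047, 0.479, 0.473)
t=4.200: state=(0.039, 0.457, 0.504)
t=4.260: state=(0.037, 0.450, 0.513)
compare at T: S=0.037, I=0.450, R=0.513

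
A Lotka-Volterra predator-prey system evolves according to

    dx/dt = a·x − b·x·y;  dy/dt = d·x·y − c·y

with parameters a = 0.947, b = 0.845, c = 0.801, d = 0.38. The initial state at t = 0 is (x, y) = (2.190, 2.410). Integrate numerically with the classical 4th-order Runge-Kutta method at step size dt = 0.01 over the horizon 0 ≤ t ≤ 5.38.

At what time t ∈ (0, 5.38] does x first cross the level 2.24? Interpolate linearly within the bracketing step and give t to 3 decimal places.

t = 4.765

t=0.000: state=(2.190, 2.410)
step 1 (dt=0.01): k1=(-2.386, 0.075), k2=(-2.374, 0.064), k3=(-2.374, 0.064), k4=(-2.361, 0.053); state += dt/6·(k1+2k2+2k3+k4)
t=0.010: state=(2.166, 2.411)
t=0.020: state=(2.143, 2.411)
t=0.030: state=(2.120, 2.411)
continuing one RK4 step at a time; state shown every 20 steps (Δt=0.2):
t=0.200: state=(1.763, 2.385)
t=0.400: state=(1.434, 2.293)
t=0.600: state=(1.189, 2.157)
t=0.800: state=(1.012, 1.997)
t=1.000: state=(0.885, 1.828)
t=1.200: state=(0.796, 1.660)
t=1.400: state=(0.737, 1.499)
t=1.600: state=(0.700, 1.349)
t=1.800: state=(0.682, 1.211)
t=2.000: state=(0.679, 1.086)
t=2.200: state=(0.689, 0.975)
t=2.400: state=(0.713, 0.876)
t=2.600: state=(0.748, 0.789)
t=2.800: state=(0.797, 0.713)
t=3.000: state=(0.859, 0.646)
t=3.200: state=(0.935, 0.590)
t=3.400: state=(1.027, 0.541)
t=3.600: state=(1.137, 0.500)
t=3.800: state=(1.266, 0.467)
t=4.000: state=(1.417, 0.441)
t=4.200: state=(1.593, 0.421)
t=4.400: state=(1.795, 0.408)
t=4.600: state=(2.026, 0.402)
t=4.760: state=(2.233, 0.402)
next step: t=4.770: state=(2.247, 0.402) — x has crossed 2.24
linear interpolation between t=4.760 (2.23291) and t=4.770 (2.24651) → t≈4.765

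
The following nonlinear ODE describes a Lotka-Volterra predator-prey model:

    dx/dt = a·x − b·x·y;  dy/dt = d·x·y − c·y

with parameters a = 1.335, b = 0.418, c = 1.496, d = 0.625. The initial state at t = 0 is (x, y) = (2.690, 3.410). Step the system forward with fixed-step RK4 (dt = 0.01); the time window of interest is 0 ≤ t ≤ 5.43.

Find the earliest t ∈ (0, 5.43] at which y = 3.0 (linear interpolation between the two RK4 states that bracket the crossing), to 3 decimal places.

t = 2.171

t=0.000: state=(2.690, 3.410)
step 1 (dt=0.01): k1=(-0.243, 0.632), k2=(-0.247, 0.630), k3=(-0.247, 0.630), k4=(-0.250, 0.628); state += dt/6·(k1+2k2+2k3+k4)
t=0.010: state=(2.688, 3.416)
t=0.020: state=(2.685, 3.423)
t=0.030: state=(2.682, 3.429)
continuing one RK4 step at a time; state shown every 20 steps (Δt=0.2):
t=0.200: state=(2.629, 3.526)
t=0.400: state=(2.547, 3.613)
t=0.600: state=(2.453, 3.662)
t=0.800: state=(2.358, 3.667)
t=1.000: state=(2.269, 3.630)
t=1.200: state=(2.194, 3.557)
t=1.400: state=(2.137, 3.456)
t=1.600: state=(2.101, 3.339)
t=1.800: state=(2.086, 3.215)
t=2.000: state=(2.093, 3.095)
t=2.170: state=(2.115, 3.001)
next step: t=2.180: state=(2.117, 2.995) — y has crossed 3.0
linear interpolation between t=2.170 (3.00064) and t=2.180 (2.99544) → t≈2.171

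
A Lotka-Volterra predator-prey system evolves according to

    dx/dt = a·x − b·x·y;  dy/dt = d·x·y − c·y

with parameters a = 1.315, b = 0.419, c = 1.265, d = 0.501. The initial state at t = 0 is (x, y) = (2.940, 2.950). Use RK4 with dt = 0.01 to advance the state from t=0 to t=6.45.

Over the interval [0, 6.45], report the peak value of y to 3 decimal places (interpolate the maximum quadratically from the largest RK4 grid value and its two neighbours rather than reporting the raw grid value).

t=0.000: state=(2.940, 2.950)
step 1 (dt=0.01): k1=(0.232, 0.613), k2=(0.228, 0.616), k3=(0.228, 0.616), k4=(0.225, 0.618); state += dt/6·(k1+2k2+2k3+k4)
t=0.010: state=(2.942, 2.956)
t=0.020: state=(2.944, 2.962)
t=0.030: state=(2.947, 2.969)
continuing one RK4 step at a time; state shown every 25 steps (Δt=0.25):
t=0.250: state=(2.973, 3.116)
t=0.500: state=(2.953, 3.293)
t=0.750: state=(2.879, 3.460)
t=1.000: state=(2.764, 3.593)
t=1.250: state=(2.623, 3.670)
t=1.500: state=(2.478, 3.681)
t=1.750: state=(2.346, 3.629)
t=2.000: state=(2.240, 3.524)
t=2.250: state=(2.167, 3.384)
t=2.500: state=(2.129, 3.227)
t=2.750: state=(2.127, 3.069)
t=3.000: state=(2.159, 2.925)
t=3.250: state=(2.223, 2.804)
t=3.500: state=(2.313, 2.715)
t=3.750: state=(2.426, 2.662)
t=4.000: state=(2.553, 2.650)
t=4.250: state=(2.683, 2.681)
t=4.500: state=(2.805, 2.756)
t=4.750: state=(2.903, 2.873)
t=5.000: state=(2.962, 3.025)
t=5.250: state=(2.971, 3.199)
t=5.500: state=(2.925, 3.374)
t=5.750: state=(2.830, 3.528)
t=6.000: state=(2.700, 3.637)
t=6.250: state=(2.555, 3.684)
t=6.450: state=(2.441, 3.673)
largest grid value and its neighbours: y(6.290)=3.68491, y(6.300)=3.68498, y(6.310)=3.68494
parabola through these three points peaks at t≈6.301 with y≈3.68498

max y = 3.685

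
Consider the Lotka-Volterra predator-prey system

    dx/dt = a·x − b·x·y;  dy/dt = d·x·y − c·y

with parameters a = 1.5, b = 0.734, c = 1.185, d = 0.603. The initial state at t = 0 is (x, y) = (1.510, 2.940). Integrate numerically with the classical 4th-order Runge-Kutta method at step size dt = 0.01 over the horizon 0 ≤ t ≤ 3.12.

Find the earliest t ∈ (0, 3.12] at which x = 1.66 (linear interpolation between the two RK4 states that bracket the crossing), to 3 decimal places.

t=0.000: state=(1.510, 2.940)
step 1 (dt=0.01): k1=(-0.994, -0.807), k2=(-0.986, -0.815), k3=(-0.986, -0.815), k4=(-0.978, -0.822); state += dt/6·(k1+2k2+2k3+k4)
t=0.010: state=(1.500, 2.932)
t=0.020: state=(1.490, 2.924)
t=0.030: state=(1.481, 2.915)
continuing one RK4 step at a time; state shown every 20 steps (Δt=0.2):
t=0.200: state=(1.341, 2.753)
t=0.400: state=(1.228, 2.535)
t=0.600: state=(1.162, 2.309)
t=0.800: state=(1.135, 2.092)
t=1.000: state=(1.144, 1.893)
t=1.200: state=(1.185, 1.718)
t=1.400: state=(1.257, 1.570)
t=1.600: state=(1.360, 1.450)
t=1.800: state=(1.495, 1.359)
t=1.990: state=(1.652, 1.299)
next step: t=2.000: state=(1.661, 1.296) — x has crossed 1.66
linear interpolation between t=1.990 (1.65172) and t=2.000 (1.66080) → t≈1.999

t = 1.999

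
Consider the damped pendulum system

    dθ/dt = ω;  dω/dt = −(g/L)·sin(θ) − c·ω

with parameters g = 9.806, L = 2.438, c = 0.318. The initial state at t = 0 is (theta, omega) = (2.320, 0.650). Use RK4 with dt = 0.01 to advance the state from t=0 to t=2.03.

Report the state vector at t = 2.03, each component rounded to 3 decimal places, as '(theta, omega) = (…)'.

(theta, omega) = (-1.279, -1.534)

t=0.000: state=(2.320, 0.650)
step 1 (dt=0.01): k1=(0.650, -3.152), k2=(0.634, -3.138), k3=(0.634, -3.138), k4=(0.619, -3.124); state += dt/6·(k1+2k2+2k3+k4)
t=0.010: state=(2.326, 0.619)
t=0.020: state=(2.332, 0.588)
t=0.030: state=(2.338, 0.557)
continuing one RK4 step at a time; state shown every 10 steps (Δt=0.1):
t=0.100: state=(2.370, 0.347)
t=0.200: state=(2.390, 0.064)
t=0.300: state=(2.383, -0.209)
t=0.400: state=(2.348, -0.479)
t=0.500: state=(2.287, -0.754)
t=0.600: state=(2.197, -1.040)
t=0.700: state=(2.078, -1.340)
t=0.800: state=(1.929, -1.657)
t=0.900: state=(1.747, -1.986)
t=1.000: state=(1.531, -2.318)
t=1.100: state=(1.283, -2.635)
t=1.200: state=(1.006, -2.912)
t=1.300: state=(0.703, -3.119)
t=1.400: state=(0.385, -3.226)
t=1.500: state=(0.062, -3.212)
t=1.600: state=(-0.253, -3.073)
t=1.700: state=(-0.549, -2.822)
t=1.800: state=(-0.814, -2.484)
t=1.900: state=(-1.043, -2.089)
t=2.000: state=(-1.231, -1.664)
t=2.030: state=(-1.279, -1.534)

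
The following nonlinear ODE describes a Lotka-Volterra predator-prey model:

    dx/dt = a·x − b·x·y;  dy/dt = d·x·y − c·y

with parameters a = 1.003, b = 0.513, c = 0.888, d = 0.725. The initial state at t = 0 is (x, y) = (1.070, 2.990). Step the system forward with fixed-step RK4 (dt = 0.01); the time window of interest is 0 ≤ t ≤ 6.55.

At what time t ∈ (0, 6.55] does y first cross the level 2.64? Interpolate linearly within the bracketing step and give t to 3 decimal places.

t = 0.586

t=0.000: state=(1.070, 2.990)
step 1 (dt=0.01): k1=(-0.568, -0.336), k2=(-0.566, -0.342), k3=(-0.566, -0.342), k4=(-0.563, -0.347); state += dt/6·(k1+2k2+2k3+k4)
t=0.010: state=(1.064, 2.987)
t=0.020: state=(1.059, 2.983)
t=0.030: state=(1.053, 2.979)
continuing one RK4 step at a time; state shown every 25 steps (Δt=0.25):
t=0.250: state=(0.943, 2.873)
t=0.500: state=(0.847, 2.705)
t=0.580: state=(0.823, 2.645)
next step: t=0.590: state=(0.820, 2.637) — y has crossed 2.64
linear interpolation between t=0.580 (2.64457) and t=0.590 (2.63684) → t≈0.586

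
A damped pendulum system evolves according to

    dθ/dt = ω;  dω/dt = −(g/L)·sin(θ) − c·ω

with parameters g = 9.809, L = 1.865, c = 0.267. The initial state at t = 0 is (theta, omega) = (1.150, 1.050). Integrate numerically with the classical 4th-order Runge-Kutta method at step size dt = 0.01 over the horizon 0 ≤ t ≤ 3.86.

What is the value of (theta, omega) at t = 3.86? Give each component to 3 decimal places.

t=0.000: state=(1.150, 1.050)
step 1 (dt=0.01): k1=(1.050, -5.081), k2=(1.025, -5.085), k3=(1.025, -5.085), k4=(0.999, -5.089); state += dt/6·(k1+2k2+2k3+k4)
t=0.010: state=(1.160, 0.999)
t=0.020: state=(1.170, 0.948)
t=0.030: state=(1.179, 0.897)
continuing one RK4 step at a time; state shown every 20 steps (Δt=0.2):
t=0.200: state=(1.258, 0.033)
t=0.400: state=(1.167, -0.933)
t=0.600: state=(0.894, -1.766)
t=0.800: state=(0.478, -2.325)
t=1.000: state=(-0.006, -2.441)
t=1.200: state=(-0.465, -2.069)
t=1.400: state=(-0.810, -1.343)
t=1.600: state=(-0.992, -0.462)
t=1.800: state=(-0.994, 0.429)
t=2.000: state=(-0.827, 1.222)
t=2.200: state=(-0.520, 1.801)
t=2.400: state=(-0.129, 2.034)
t=2.600: state=(0.266, 1.854)
t=2.800: state=(0.589, 1.326)
t=3.000: state=(0.783, 0.599)
t=3.200: state=(0.825, -0.179)
t=3.400: state=(0.716, -0.891)
t=3.600: state=(0.480, -1.427)
t=3.800: state=(0.164, -1.678)
t=3.860: state=(0.063, -1.687)

(theta, omega) = (0.063, -1.687)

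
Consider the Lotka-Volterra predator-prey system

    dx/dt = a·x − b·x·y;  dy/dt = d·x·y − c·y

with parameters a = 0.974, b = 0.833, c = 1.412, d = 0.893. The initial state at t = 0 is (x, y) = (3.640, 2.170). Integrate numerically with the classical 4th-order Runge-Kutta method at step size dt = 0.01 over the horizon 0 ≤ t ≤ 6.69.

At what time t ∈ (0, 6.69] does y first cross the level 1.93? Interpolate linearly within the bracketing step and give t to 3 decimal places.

t = 1.421

t=0.000: state=(3.640, 2.170)
step 1 (dt=0.01): k1=(-3.034, 3.990), k2=(-3.082, 3.997), k3=(-3.082, 3.996), k4=(-3.129, 4.002); state += dt/6·(k1+2k2+2k3+k4)
t=0.010: state=(3.609, 2.210)
t=0.020: state=(3.577, 2.250)
t=0.030: state=(3.545, 2.290)
continuing one RK4 step at a time; state shown every 25 steps (Δt=0.25):
t=0.250: state=(2.671, 3.102)
t=0.500: state=(1.688, 3.528)
t=0.750: state=(1.044, 3.341)
t=1.000: state=(0.698, 2.839)
t=1.250: state=(0.523, 2.281)
t=1.420: state=(0.458, 1.932)
next step: t=1.430: state=(0.455, 1.912) — y has crossed 1.93
linear interpolation between t=1.420 (1.93176) and t=1.430 (1.91245) → t≈1.421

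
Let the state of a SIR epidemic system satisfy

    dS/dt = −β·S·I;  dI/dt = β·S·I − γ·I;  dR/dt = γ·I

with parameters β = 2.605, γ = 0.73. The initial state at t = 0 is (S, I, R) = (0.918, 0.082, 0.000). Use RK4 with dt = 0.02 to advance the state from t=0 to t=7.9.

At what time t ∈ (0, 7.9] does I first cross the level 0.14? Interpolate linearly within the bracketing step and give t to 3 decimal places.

t = 0.343

t=0.000: state=(0.918, 0.082, 0.000)
step 1 (dt=0.02): k1=(-0.196, 0.136, 0.060), k2=(-0.199, 0.138, 0.061), k3=(-0.199, 0.138, 0.061), k4=(-0.202, 0.140, 0.062); state += dt/6·(k1+2k2+2k3+k4)
t=0.020: state=(0.914, 0.085, 0.001)
t=0.040: state=(0.910, 0.088, 0.002)
t=0.060: state=(0.906, 0.091, 0.004)
t=0.340: state=(0.834, 0.139, 0.027)
next step: t=0.360: state=(0.828, 0.143, 0.029) — I has crossed 0.14
linear interpolation between t=0.340 (0.13934) and t=0.360 (0.14339) → t≈0.343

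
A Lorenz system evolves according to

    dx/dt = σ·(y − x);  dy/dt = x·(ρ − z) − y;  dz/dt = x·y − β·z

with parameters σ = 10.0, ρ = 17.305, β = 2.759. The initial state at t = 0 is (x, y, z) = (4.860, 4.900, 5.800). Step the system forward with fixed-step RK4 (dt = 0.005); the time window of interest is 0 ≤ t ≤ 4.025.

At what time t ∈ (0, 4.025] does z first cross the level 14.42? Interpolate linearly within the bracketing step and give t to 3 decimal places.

t = 0.188

t=0.000: state=(4.860, 4.900, 5.800)
step 1 (dt=0.005): k1=(0.400, 51.014, 7.812), k2=(1.665, 50.803, 8.383), k3=(1.628, 50.833, 8.392), k4=(2.860, 50.650, 8.973); state += dt/6·(k1+2k2+2k3+k4)
t=0.005: state=(4.868, 5.154, 5.842)
t=0.010: state=(4.888, 5.407, 5.890)
t=0.015: state=(4.920, 5.658, 5.944)
t=0.185: state=(9.876, 13.446, 14.139)
next step: t=0.190: state=(10.052, 13.525, 14.613) — z has crossed 14.42
linear interpolation between t=0.185 (14.13896) and t=0.190 (14.61262) → t≈0.188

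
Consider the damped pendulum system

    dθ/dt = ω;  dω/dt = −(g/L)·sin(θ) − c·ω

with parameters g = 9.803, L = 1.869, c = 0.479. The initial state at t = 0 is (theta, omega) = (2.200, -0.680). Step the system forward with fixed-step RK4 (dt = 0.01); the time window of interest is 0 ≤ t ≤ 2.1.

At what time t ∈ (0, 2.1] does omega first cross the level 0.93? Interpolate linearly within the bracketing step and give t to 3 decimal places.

t=0.000: state=(2.200, -0.680)
step 1 (dt=0.01): k1=(-0.680, -3.915), k2=(-0.700, -3.916), k3=(-0.700, -3.916), k4=(-0.719, -3.918); state += dt/6·(k1+2k2+2k3+k4)
t=0.010: state=(2.193, -0.719)
t=0.020: state=(2.186, -0.758)
t=0.030: state=(2.178, -0.798)
continuing one RK4 step at a time; state shown every 10 steps (Δt=0.1):
t=0.100: state=(2.112, -1.074)
t=0.200: state=(1.985, -1.478)
t=0.300: state=(1.816, -1.892)
t=0.400: state=(1.606, -2.310)
t=0.500: state=(1.355, -2.710)
t=0.600: state=(1.066, -3.061)
t=0.700: state=(0.746, -3.320)
t=0.800: state=(0.406, -3.442)
t=0.900: state=(0.063, -3.399)
t=1.000: state=(-0.268, -3.186)
t=1.100: state=(-0.569, -2.828)
t=1.200: state=(-0.830, -2.365)
t=1.300: state=(-1.040, -1.841)
t=1.400: state=(-1.197, -1.294)
t=1.500: state=(-1.299, -0.747)
t=1.600: state=(-1.347, -0.215)
t=1.700: state=(-1.343, 0.295)
t=1.800: state=(-1.289, 0.777)
t=1.830: state=(-1.264, 0.915)
next step: t=1.840: state=(-1.254, 0.961) — omega has crossed 0.93
linear interpolation between t=1.830 (0.91527) and t=1.840 (0.96070) → t≈1.833

t = 1.833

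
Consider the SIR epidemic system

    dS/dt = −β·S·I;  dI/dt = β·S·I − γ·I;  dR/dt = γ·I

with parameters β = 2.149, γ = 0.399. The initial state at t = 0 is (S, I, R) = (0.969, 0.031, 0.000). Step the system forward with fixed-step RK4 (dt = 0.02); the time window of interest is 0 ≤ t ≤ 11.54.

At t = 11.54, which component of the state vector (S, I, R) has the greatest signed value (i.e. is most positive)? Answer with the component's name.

t=0.000: state=(0.969, 0.031, 0.000)
step 1 (dt=0.02): k1=(-0.065, 0.052, 0.012), k2=(-0.066, 0.053, 0.013), k3=(-0.066, 0.053, 0.013), k4=(-0.067, 0.054, 0.013); state += dt/6·(k1+2k2+2k3+k4)
t=0.020: state=(0.968, 0.032, 0.000)
t=0.040: state=(0.966, 0.033, 0.001)
t=0.060: state=(0.965, 0.034, 0.001)
continuing one RK4 step at a time; state shown every 25 steps (Δt=0.5):
t=0.500: state=(0.920, 0.070, 0.010)
t=1.000: state=(0.822, 0.148, 0.031)
t=1.500: state=(0.659, 0.269, 0.072)
t=2.000: state=(0.459, 0.403, 0.139)
t=2.500: state=(0.282, 0.489, 0.229)
t=3.000: state=(0.165, 0.506, 0.329)
t=3.500: state=(0.097, 0.475, 0.428)
t=4.000: state=(0.060, 0.423, 0.518)
t=4.500: state=(0.039, 0.365, 0.596)
t=5.000: state=(0.027, 0.310, 0.663)
t=5.500: state=(0.020, 0.260, 0.720)
t=6.000: state=(0.016, 0.217, 0.767)
t=6.500: state=(0.013, 0.180, 0.807)
t=7.000: state=(0.011, 0.150, 0.840)
t=7.500: state=(0.009, 0.124, 0.867)
t=8.000: state=(0.008, 0.102, 0.890)
t=8.500: state=(0.007, 0.085, 0.908)
t=9.000: state=(0.007, 0.070, 0.923)
t=9.500: state=(0.006, 0.058, 0.936)
t=10.000: state=(0.006, 0.047, 0.947)
t=10.500: state=(0.006, 0.039, 0.955)
t=11.000: state=(0.005, 0.032, 0.962)
t=11.500: state=(0.005, 0.027, 0.968)
t=11.540: state=(0.005, 0.026, 0.969)
compare at T: S=0.005, I=0.026, R=0.969

largest component: R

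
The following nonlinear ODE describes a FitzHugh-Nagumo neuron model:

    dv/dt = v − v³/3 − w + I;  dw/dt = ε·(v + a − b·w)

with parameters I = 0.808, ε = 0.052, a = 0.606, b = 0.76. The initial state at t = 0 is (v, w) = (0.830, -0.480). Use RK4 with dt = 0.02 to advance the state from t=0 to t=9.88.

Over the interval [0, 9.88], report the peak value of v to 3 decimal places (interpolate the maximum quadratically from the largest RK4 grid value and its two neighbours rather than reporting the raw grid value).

t=0.000: state=(0.830, -0.480)
step 1 (dt=0.02): k1=(1.927, 0.094), k2=(1.932, 0.095), k3=(1.932, 0.095), k4=(1.936, 0.096); state += dt/6·(k1+2k2+2k3+k4)
t=0.020: state=(0.869, -0.478)
t=0.040: state=(0.907, -0.476)
t=0.060: state=(0.946, -0.474)
continuing one RK4 step at a time; state shown every 25 steps (Δt=0.5):
t=0.500: state=(1.704, -0.422)
t=1.000: state=(2.063, -0.348)
t=1.500: state=(2.122, -0.272)
t=2.000: state=(2.115, -0.196)
t=2.500: state=(2.095, -0.122)
t=3.000: state=(2.074, -0.051)
t=3.500: state=(2.053, 0.019)
t=4.000: state=(2.032, 0.087)
t=4.500: state=(2.010, 0.153)
t=5.000: state=(1.989, 0.217)
t=5.500: state=(1.968, 0.279)
t=6.000: state=(1.946, 0.340)
t=6.500: state=(1.925, 0.398)
t=7.000: state=(1.903, 0.455)
t=7.500: state=(1.882, 0.511)
t=8.000: state=(1.861, 0.565)
t=8.500: state=(1.839, 0.617)
t=9.000: state=(1.817, 0.667)
t=9.500: state=(1.796, 0.716)
t=9.880: state=(1.779, 0.753)
largest grid value and its neighbours: v(1.580)=2.12278, v(1.600)=2.12278, v(1.620)=2.12273
parabola through these three points peaks at t≈1.591 with v≈2.12279

max v = 2.123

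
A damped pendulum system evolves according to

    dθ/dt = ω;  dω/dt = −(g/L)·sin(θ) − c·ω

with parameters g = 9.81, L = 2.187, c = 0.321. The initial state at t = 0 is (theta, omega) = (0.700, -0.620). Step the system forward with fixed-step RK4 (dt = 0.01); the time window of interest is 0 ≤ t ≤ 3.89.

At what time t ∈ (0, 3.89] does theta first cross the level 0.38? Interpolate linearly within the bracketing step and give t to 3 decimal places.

t = 0.323

t=0.000: state=(0.700, -0.620)
step 1 (dt=0.01): k1=(-0.620, -2.691), k2=(-0.633, -2.676), k3=(-0.633, -2.676), k4=(-0.647, -2.660); state += dt/6·(k1+2k2+2k3+k4)
t=0.010: state=(0.694, -0.647)
t=0.020: state=(0.687, -0.673)
t=0.030: state=(0.680, -0.699)
continuing one RK4 step at a time; state shown every 20 steps (Δt=0.2):
t=0.200: state=(0.527, -1.086)
t=0.320: state=(0.384, -1.278)
next step: t=0.330: state=(0.371, -1.290) — theta has crossed 0.38
linear interpolation between t=0.320 (0.38423) and t=0.330 (0.37139) → t≈0.323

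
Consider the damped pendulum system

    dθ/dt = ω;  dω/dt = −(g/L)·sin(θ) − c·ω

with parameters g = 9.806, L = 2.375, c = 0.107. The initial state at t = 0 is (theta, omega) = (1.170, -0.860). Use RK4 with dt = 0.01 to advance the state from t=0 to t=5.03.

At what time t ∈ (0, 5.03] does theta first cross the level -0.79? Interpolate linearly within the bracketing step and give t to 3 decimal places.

t=0.000: state=(1.170, -0.860)
step 1 (dt=0.01): k1=(-0.860, -3.710), k2=(-0.879, -3.701), k3=(-0.879, -3.701), k4=(-0.897, -3.691); state += dt/6·(k1+2k2+2k3+k4)
t=0.010: state=(1.161, -0.897)
t=0.020: state=(1.152, -0.934)
t=0.030: state=(1.143, -0.970)
continuing one RK4 step at a time; state shown every 20 steps (Δt=0.2):
t=0.200: state=(0.927, -1.553)
t=0.400: state=(0.560, -2.074)
t=0.600: state=(0.117, -2.302)
t=0.800: state=(-0.336, -2.162)
t=1.000: state=(-0.726, -1.699)
t=1.030: state=(-0.776, -1.610)
next step: t=1.040: state=(-0.792, -1.579) — theta has crossed -0.79
linear interpolation between t=1.030 (-0.77597) and t=1.040 (-0.79191) → t≈1.039

t = 1.039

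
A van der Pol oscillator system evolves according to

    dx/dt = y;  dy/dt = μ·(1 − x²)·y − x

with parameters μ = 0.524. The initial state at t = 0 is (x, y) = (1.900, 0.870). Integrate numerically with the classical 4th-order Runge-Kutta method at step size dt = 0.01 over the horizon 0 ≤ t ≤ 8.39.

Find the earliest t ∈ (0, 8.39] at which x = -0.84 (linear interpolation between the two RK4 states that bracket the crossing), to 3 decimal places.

t = 2.598

t=0.000: state=(1.900, 0.870)
step 1 (dt=0.01): k1=(0.870, -3.090), k2=(0.855, -3.080), k3=(0.855, -3.080), k4=(0.839, -3.071); state += dt/6·(k1+2k2+2k3+k4)
t=0.010: state=(1.909, 0.839)
t=0.020: state=(1.917, 0.809)
t=0.030: state=(1.925, 0.778)
continuing one RK4 step at a time; state shown every 50 steps (Δt=0.5):
t=0.500: state=(2.010, -0.294)
t=1.000: state=(1.710, -0.848)
t=1.500: state=(1.182, -1.271)
t=2.000: state=(0.418, -1.807)
t=2.500: state=(-0.619, -2.256)
t=2.590: state=(-0.822, -2.242)
next step: t=2.600: state=(-0.844, -2.237) — x has crossed -0.84
linear interpolation between t=2.590 (-0.82175) and t=2.600 (-0.84415) → t≈2.598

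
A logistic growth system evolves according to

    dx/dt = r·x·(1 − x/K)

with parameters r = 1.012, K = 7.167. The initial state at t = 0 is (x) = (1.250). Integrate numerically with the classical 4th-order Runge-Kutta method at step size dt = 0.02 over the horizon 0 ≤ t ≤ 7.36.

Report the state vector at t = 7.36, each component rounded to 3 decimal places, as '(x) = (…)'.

t=0.000: state=(1.250)
step 1 (dt=0.02): k1=(1.044), k2=(1.051), k3=(1.051), k4=(1.058); state += dt/6·(k1+2k2+2k3+k4)
t=0.020: state=(1.271)
t=0.040: state=(1.292)
t=0.060: state=(1.314)
continuing one RK4 step at a time; state shown every 25 steps (Δt=0.5):
t=0.500: state=(1.860)
t=1.000: state=(2.634)
t=1.500: state=(3.518)
t=2.000: state=(4.409)
t=2.500: state=(5.205)
t=3.000: state=(5.839)
t=3.500: state=(6.303)
t=4.000: state=(6.620)
t=4.500: state=(6.827)
t=5.000: state=(6.958)
t=5.500: state=(7.040)
t=6.000: state=(7.090)
t=6.500: state=(7.120)
t=7.000: state=(7.139)
t=7.360: state=(7.147)

(x) = (7.147)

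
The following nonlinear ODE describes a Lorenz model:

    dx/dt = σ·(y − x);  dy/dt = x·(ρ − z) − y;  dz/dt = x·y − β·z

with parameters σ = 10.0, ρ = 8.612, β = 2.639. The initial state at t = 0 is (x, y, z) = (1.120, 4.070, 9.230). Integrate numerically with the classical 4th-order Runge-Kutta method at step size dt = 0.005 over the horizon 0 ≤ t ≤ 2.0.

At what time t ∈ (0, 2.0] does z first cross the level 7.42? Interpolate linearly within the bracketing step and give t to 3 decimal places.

t = 0.146

t=0.000: state=(1.120, 4.070, 9.230)
step 1 (dt=0.005): k1=(29.500, -4.762, -19.800), k2=(28.643, -4.737, -19.383), k3=(28.665, -4.737, -19.394), k4=(27.830, -4.705, -18.990); state += dt/6·(k1+2k2+2k3+k4)
t=0.005: state=(1.263, 4.046, 9.133)
t=0.010: state=(1.398, 4.023, 9.040)
t=0.015: state=(1.526, 4.000, 8.951)
continuing one RK4 step at a time; state shown every 20 steps (Δt=0.1):
t=0.100: state=(2.844, 3.737, 7.829)
t=0.145: state=(3.159, 3.705, 7.428)
next step: t=0.150: state=(3.186, 3.705, 7.389) — z has crossed 7.42
linear interpolation between t=0.145 (7.42758) and t=0.150 (7.38861) → t≈0.146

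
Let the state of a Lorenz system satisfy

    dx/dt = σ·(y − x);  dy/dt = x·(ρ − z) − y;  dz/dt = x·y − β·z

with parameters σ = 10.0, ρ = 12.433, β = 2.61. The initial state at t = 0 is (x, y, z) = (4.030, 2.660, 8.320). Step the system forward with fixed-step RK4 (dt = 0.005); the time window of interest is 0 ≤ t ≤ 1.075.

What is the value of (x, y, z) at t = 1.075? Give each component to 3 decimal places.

t=0.000: state=(4.030, 2.660, 8.320)
step 1 (dt=0.005): k1=(-13.700, 13.915, -10.995), k2=(-13.010, 13.850, -10.876), k3=(-13.029, 13.856, -10.873), k4=(-12.356, 13.794, -10.752); state += dt/6·(k1+2k2+2k3+k4)
t=0.005: state=(3.965, 2.729, 8.266)
t=0.010: state=(3.906, 2.798, 8.212)
t=0.015: state=(3.854, 2.866, 8.161)
continuing one RK4 step at a time; state shown every 10 steps (Δt=0.05):
t=0.050: state=(3.636, 3.336, 7.835)
t=0.100: state=(3.662, 4.018, 7.501)
t=0.150: state=(3.956, 4.751, 7.365)
t=0.200: state=(4.437, 5.546, 7.477)
t=0.250: state=(5.050, 6.378, 7.891)
t=0.300: state=(5.744, 7.168, 8.646)
t=0.350: state=(6.444, 7.785, 9.738)
t=0.400: state=(7.046, 8.074, 11.073)
t=0.450: state=(7.432, 7.910, 12.453)
t=0.500: state=(7.502, 7.293, 13.610)
t=0.550: state=(7.229, 6.370, 14.314)
t=0.600: state=(6.678, 5.377, 14.478)
t=0.650: state=(5.976, 4.520, 14.168)
t=0.700: state=(5.264, 3.904, 13.537)
t=0.750: state=(4.644, 3.541, 12.737)
t=0.800: state=(4.172, 3.393, 11.889)
t=0.850: state=(3.865, 3.414, 11.071)
t=0.900: state=(3.717, 3.569, 10.333)
t=0.950: state=(3.711, 3.832, 9.710)
t=1.000: state=(3.833, 4.192, 9.229)
t=1.050: state=(4.066, 4.637, 8.916)
t=1.075: state=(4.221, 4.887, 8.831)

(x, y, z) = (4.221, 4.887, 8.831)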